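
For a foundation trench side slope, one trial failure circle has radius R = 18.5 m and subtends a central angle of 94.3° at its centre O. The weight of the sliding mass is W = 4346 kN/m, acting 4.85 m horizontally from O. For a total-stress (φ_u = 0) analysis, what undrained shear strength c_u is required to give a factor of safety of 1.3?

c_u = 48.6 kPa

FS = c_u·L_a·R / (W·d), so c_u = FS·W·d / (L_a·R).
Arc length L_a = R·θ = 18.5·(94.3°·π/180) = 18.5·1.6458 = 30.45 m
c_u = 1.3·4346·4.85 / (30.45·18.5) = 27401.5 / 563.29 = 48.65 kPa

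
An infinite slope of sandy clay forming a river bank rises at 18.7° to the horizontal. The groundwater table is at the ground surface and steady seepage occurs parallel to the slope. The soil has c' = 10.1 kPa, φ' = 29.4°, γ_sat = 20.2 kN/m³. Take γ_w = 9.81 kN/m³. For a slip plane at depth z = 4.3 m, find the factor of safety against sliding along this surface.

FS = 1.24

With seepage parallel to the slope and the water table at the surface, the effective normal stress on the slip plane uses the buoyant unit weight γ' = γ_sat − γ_w while the driving shear stress uses γ_sat:
FS = [c' + γ' z cos²β tanφ'] / [γ_sat z sinβ cosβ]
γ' = 20.2 − 9.81 = 10.39 kN/m³
Numerator = 10.1 + 10.39·4.3·cos²18.7°·tan29.4° = 10.1 + 10.39·4.3·0.8972·0.5635 = 32.686 kPa
Denominator = 20.2·4.3·sin18.7°·cos18.7° = 20.2·4.3·0.3206·0.9472 = 26.378 kPa
FS = 32.686 / 26.378 = 1.239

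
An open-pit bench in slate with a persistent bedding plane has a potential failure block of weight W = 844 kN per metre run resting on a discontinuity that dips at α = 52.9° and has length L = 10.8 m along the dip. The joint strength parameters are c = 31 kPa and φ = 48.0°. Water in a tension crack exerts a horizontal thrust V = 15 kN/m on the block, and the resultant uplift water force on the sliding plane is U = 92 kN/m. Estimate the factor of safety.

Resolving the block weight along and normal to the plane and applying the Mohr–Coulomb strength on the joint:
N' = W cosα − U − V sinα = 844·cos52.9° − 92 − 15·sin52.9° = 405.1 kN/m
Driving force T = W sinα + V cosα = 844·sin52.9° + 15·cos52.9° = 682.2 kN/m
Resisting force R = c·L + N'·tanφ = 31·10.8 + 405.1·tan48.0° = 334.8 + 450.0 = 784.8 kN/m
FS = R / T = 784.8 / 682.2 = 1.150

FS = 1.15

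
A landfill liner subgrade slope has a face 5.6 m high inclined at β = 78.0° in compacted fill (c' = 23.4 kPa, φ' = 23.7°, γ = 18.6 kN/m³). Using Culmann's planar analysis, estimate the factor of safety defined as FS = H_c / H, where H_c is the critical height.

FS = 1.93

H_c = (4c'/γ) · sinβ cosφ' / [1 − cos(β − φ')]
    = (4·23.4/18.6) · sin78.0°·cos23.7° / [1 − cos54.3°]
    = 5.032 · 0.8957 / 0.4165 = 10.82 m
FS = H_c / H = 10.82 / 5.6 = 1.933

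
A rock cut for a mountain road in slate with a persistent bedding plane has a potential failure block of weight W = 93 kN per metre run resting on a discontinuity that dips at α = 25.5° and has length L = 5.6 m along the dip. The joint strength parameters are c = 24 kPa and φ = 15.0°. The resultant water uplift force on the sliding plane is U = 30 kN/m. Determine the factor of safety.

FS = 3.72

Resolving the block weight along and normal to the plane and applying the Mohr–Coulomb strength on the joint:
N' = W cosα − U = 93·cos25.5° − 30 = 53.9 kN/m
Driving force T = W sinα = 93·sin25.5° = 40.0 kN/m
Resisting force R = c·L + N'·tanφ = 24·5.6 + 53.9·tan15.0° = 134.4 + 14.5 = 148.9 kN/m
FS = R / T = 148.9 / 40.0 = 3.718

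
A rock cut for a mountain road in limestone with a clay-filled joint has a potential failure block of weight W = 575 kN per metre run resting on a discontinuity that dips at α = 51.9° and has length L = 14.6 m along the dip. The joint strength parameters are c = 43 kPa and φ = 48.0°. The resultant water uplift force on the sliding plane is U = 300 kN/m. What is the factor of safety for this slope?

FS = 1.52

Resolving the block weight along and normal to the plane and applying the Mohr–Coulomb strength on the joint:
N' = W cosα − U = 575·cos51.9° − 300 = 54.8 kN/m
Driving force T = W sinα = 575·sin51.9° = 452.5 kN/m
Resisting force R = c·L + N'·tanφ = 43·14.6 + 54.8·tan48.0° = 627.8 + 60.9 = 688.7 kN/m
FS = R / T = 688.7 / 452.5 = 1.522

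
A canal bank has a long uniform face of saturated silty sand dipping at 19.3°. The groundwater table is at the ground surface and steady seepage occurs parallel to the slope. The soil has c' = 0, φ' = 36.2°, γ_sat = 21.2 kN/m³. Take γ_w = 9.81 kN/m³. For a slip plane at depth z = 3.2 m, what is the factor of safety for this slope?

FS = 1.12

With seepage parallel to the slope and the water table at the surface, the effective normal stress on the slip plane uses the buoyant unit weight γ' = γ_sat − γ_w while the driving shear stress uses γ_sat:
FS = [c' + γ' z cos²β tanφ'] / [γ_sat z sinβ cosβ]
(For c' = 0 this reduces to FS = (γ'/γ_sat)·tanφ'/tanβ.)
γ' = 21.2 − 9.81 = 11.39 kN/m³
Numerator = 0.0 + 11.39·3.2·cos²19.3°·tan36.2° = 0.0 + 11.39·3.2·0.8908·0.7319 = 23.762 kPa
Denominator = 21.2·3.2·sin19.3°·cos19.3° = 21.2·3.2·0.3305·0.9438 = 21.162 kPa
FS = 23.762 / 21.162 = 1.123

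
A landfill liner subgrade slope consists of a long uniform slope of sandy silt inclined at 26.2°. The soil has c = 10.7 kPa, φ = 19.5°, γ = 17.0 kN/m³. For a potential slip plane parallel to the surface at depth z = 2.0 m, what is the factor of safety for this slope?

For an infinite slope with a slip plane parallel to the surface (no pore pressure): FS = [c + γz cos²β tanφ] / [γz sinβ cosβ].
γz = 17.0·2.0 = 34.00 kN/m²
Numerator = 10.7 + 34.00·cos²26.2°·tan19.5° = 10.7 + 34.00·0.8051·0.3541 = 20.393 kPa
Denominator = 34.00·sin26.2°·cos26.2° = 34.00·0.4415·0.8973 = 13.469 kPa
FS = 20.393 / 13.469 = 1.514

FS = 1.51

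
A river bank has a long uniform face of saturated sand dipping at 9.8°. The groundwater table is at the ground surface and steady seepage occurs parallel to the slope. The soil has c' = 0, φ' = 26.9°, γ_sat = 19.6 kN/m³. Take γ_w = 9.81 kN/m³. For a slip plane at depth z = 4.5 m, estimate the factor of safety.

FS = 1.47

With seepage parallel to the slope and the water table at the surface, the effective normal stress on the slip plane uses the buoyant unit weight γ' = γ_sat − γ_w while the driving shear stress uses γ_sat:
FS = [c' + γ' z cos²β tanφ'] / [γ_sat z sinβ cosβ]
(For c' = 0 this reduces to FS = (γ'/γ_sat)·tanφ'/tanβ.)
γ' = 19.6 − 9.81 = 9.79 kN/m³
Numerator = 0.0 + 9.79·4.5·cos²9.8°·tan26.9° = 0.0 + 9.79·4.5·0.9710·0.5073 = 21.703 kPa
Denominator = 19.6·4.5·sin9.8°·cos9.8° = 19.6·4.5·0.1702·0.9854 = 14.793 kPa
FS = 21.703 / 14.793 = 1.467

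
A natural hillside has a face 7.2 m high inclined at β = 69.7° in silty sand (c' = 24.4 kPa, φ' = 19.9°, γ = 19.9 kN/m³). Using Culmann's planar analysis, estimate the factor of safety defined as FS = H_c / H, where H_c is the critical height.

H_c = (4c'/γ) · sinβ cosφ' / [1 − cos(β − φ')]
    = (4·24.4/19.9) · sin69.7°·cos19.9° / [1 − cos49.8°]
    = 4.905 · 0.8819 / 0.3545 = 12.20 m
FS = H_c / H = 12.20 / 7.2 = 1.694

FS = 1.69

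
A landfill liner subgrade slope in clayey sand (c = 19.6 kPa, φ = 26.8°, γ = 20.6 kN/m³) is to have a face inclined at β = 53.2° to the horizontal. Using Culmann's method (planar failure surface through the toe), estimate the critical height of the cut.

Culmann's analysis gives the critical failure plane at α_cr = (β + φ)/2 = (53.2 + 26.8)/2 = 40.0°, and the critical height
H_c = (4c/γ) · sinβ cosφ / [1 − cos(β − φ)]
    = (4·19.6/20.6) · sin53.2°·cos26.8° / [1 − cos(26.4°)]
    = 3.806 · 0.8007·0.8926 / [1 − 0.8957]
    = 3.806 · 0.7147 / 0.1043
    = 26.08 m

H_c = 26.08 m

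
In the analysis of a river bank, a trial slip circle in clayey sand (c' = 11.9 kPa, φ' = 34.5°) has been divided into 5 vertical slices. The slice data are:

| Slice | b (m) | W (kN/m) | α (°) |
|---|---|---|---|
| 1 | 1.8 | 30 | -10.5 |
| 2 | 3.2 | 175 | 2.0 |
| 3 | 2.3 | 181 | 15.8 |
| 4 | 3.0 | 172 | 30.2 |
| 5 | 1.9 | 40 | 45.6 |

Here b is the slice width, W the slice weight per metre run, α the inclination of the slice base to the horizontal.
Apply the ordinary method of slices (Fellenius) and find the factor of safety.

Ordinary method of slices: FS = Σ[c'·Δl_i + (W_i cosα_i)·tanφ'] / Σ W_i sinα_i, with Δl_i = b_i / cosα_i.
Slice 1: Δl = 1.8/cos(-10.5°) = 1.831 m; N'_1 = 30·cos(-10.5°) = 29.5; c'Δl = 21.78; W sinα = -5.5
Slice 2: Δl = 3.2/cos2.0° = 3.202 m; N'_2 = 175·cos2.0° = 174.9; c'Δl = 38.10; W sinα = 6.1
Slice 3: Δl = 2.3/cos15.8° = 2.390 m; N'_3 = 181·cos15.8° = 174.2; c'Δl = 28.44; W sinα = 49.3
Slice 4: Δl = 3.0/cos30.2° = 3.471 m; N'_4 = 172·cos30.2° = 148.7; c'Δl = 41.31; W sinα = 86.5
Slice 5: Δl = 1.9/cos45.6° = 2.716 m; N'_5 = 40·cos45.6° = 28.0; c'Δl = 32.32; W sinα = 28.6
Σc'Δl = 162.0 kN/m; ΣN' = 555.2 kN/m; ΣW sinα = 165.0 kN/m
Resisting = 162.0 + 555.2·tan34.5° = 162.0 + 381.6 = 543.5 kN/m
FS = 543.5 / 165.0 = 3.294

FS = 3.29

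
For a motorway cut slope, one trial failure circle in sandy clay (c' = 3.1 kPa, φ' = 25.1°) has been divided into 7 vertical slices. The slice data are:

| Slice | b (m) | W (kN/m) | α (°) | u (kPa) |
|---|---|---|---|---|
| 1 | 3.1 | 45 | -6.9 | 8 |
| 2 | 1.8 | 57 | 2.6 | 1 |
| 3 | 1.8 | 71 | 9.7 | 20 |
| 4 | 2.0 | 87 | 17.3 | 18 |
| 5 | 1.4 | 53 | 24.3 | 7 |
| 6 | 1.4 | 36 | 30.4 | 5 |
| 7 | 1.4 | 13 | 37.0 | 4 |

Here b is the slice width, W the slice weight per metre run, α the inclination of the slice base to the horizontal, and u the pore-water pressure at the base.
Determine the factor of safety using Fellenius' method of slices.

Ordinary method of slices: FS = Σ[c'·Δl_i + (W_i cosα_i − u_i·Δl_i)·tanφ'] / Σ W_i sinα_i, with Δl_i = b_i / cosα_i.
Slice 1: Δl = 3.1/cos(-6.9°) = 3.123 m; N'_1 = 45·cos(-6.9°) − 8·3.123 = 19.7; c'Δl = 9.68; W sinα = -5.4
Slice 2: Δl = 1.8/cos2.6° = 1.802 m; N'_2 = 57·cos2.6° − 1·1.802 = 55.1; c'Δl = 5.59; W sinα = 2.6
Slice 3: Δl = 1.8/cos9.7° = 1.826 m; N'_3 = 71·cos9.7° − 20·1.826 = 33.5; c'Δl = 5.66; W sinα = 12.0
Slice 4: Δl = 2.0/cos17.3° = 2.095 m; N'_4 = 87·cos17.3° − 18·2.095 = 45.4; c'Δl = 6.49; W sinα = 25.9
Slice 5: Δl = 1.4/cos24.3° = 1.536 m; N'_5 = 53·cos24.3° − 7·1.536 = 37.6; c'Δl = 4.76; W sinα = 21.8
Slice 6: Δl = 1.4/cos30.4° = 1.623 m; N'_6 = 36·cos30.4° − 5·1.623 = 22.9; c'Δl = 5.03; W sinα = 18.2
Slice 7: Δl = 1.4/cos37.0° = 1.753 m; N'_7 = 13·cos37.0° − 4·1.753 = 3.4; c'Δl = 5.43; W sinα = 7.8
Σc'Δl = 42.6 kN/m; ΣN' = 217.5 kN/m; ΣW sinα = 82.9 kN/m
Resisting = 42.6 + 217.5·tan25.1° = 42.6 + 101.9 = 144.5 kN/m
FS = 144.5 / 82.9 = 1.744

FS = 1.74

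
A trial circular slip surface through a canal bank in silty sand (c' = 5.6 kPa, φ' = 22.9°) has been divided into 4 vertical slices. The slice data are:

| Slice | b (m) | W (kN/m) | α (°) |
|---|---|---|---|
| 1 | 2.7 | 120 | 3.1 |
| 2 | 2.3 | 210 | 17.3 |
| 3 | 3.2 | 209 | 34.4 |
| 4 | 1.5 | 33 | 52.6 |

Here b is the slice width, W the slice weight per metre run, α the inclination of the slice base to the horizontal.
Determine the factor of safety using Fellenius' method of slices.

Ordinary method of slices: FS = Σ[c'·Δl_i + (W_i cosα_i)·tanφ'] / Σ W_i sinα_i, with Δl_i = b_i / cosα_i.
Slice 1: Δl = 2.7/cos3.1° = 2.704 m; N'_1 = 120·cos3.1° = 119.8; c'Δl = 15.14; W sinα = 6.5
Slice 2: Δl = 2.3/cos17.3° = 2.409 m; N'_2 = 210·cos17.3° = 200.5; c'Δl = 13.49; W sinα = 62.4
Slice 3: Δl = 3.2/cos34.4° = 3.878 m; N'_3 = 209·cos34.4° = 172.4; c'Δl = 21.72; W sinα = 118.1
Slice 4: Δl = 1.5/cos52.6° = 2.470 m; N'_4 = 33·cos52.6° = 20.0; c'Δl = 13.83; W sinα = 26.2
Σc'Δl = 64.2 kN/m; ΣN' = 512.8 kN/m; ΣW sinα = 213.2 kN/m
Resisting = 64.2 + 512.8·tan22.9° = 64.2 + 216.6 = 280.8 kN/m
FS = 280.8 / 213.2 = 1.317

FS = 1.32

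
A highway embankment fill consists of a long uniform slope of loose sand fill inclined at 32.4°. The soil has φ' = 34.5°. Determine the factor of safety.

FS = 1.08

For a dry cohesionless infinite slope the factor of safety is FS = tanφ' / tanβ.
FS = tan34.5° / tan32.4° = 0.6873 / 0.6346 = 1.083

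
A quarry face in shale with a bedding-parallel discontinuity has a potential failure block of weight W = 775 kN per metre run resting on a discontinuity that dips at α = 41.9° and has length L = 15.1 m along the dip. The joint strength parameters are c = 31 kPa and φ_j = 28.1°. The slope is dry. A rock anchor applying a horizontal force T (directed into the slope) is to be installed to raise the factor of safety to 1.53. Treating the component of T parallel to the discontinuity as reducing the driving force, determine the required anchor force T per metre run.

T = 11 kN/m

Resolving forces along and normal to the sliding plane, with the horizontal anchor force T adding T·sinα to the effective normal force and T·cosα acting up the plane against the driving force:
FS = [cL + (W cosα + T sinα) tanφ_j] / [W sinα − T cosα]
Without the anchor: N' = 576.8 kN/m, driving T_d = 517.6 kN/m, resisting R = 31·15.1 + 576.8·tan28.1° = 776.1 kN/m, FS = 1.50.
Setting FS = 1.53 and solving for T:
1.53·(517.6 − T cos41.9°) = 776.1 + T sin41.9°·tan28.1°
T·(sin41.9°·tan28.1° + 1.53·cos41.9°) = 1.53·517.6 − 776.1
T·(0.6678·0.5340 + 1.53·0.7443) = 791.9 − 776.1 = 15.8
T·1.4954 = 15.8
T = 10.6 kN/m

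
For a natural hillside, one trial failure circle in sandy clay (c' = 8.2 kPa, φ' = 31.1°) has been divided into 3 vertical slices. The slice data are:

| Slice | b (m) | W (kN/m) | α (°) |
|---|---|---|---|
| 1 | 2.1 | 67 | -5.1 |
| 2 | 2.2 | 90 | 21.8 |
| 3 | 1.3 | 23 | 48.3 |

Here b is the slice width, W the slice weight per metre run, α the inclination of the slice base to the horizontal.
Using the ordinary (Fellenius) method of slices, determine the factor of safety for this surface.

Ordinary method of slices: FS = Σ[c'·Δl_i + (W_i cosα_i)·tanφ'] / Σ W_i sinα_i, with Δl_i = b_i / cosα_i.
Slice 1: Δl = 2.1/cos(-5.1°) = 2.108 m; N'_1 = 67·cos(-5.1°) = 66.7; c'Δl = 17.29; W sinα = -6.0
Slice 2: Δl = 2.2/cos21.8° = 2.369 m; N'_2 = 90·cos21.8° = 83.6; c'Δl = 19.43; W sinα = 33.4
Slice 3: Δl = 1.3/cos48.3° = 1.954 m; N'_3 = 23·cos48.3° = 15.3; c'Δl = 16.02; W sinα = 17.2
Σc'Δl = 52.7 kN/m; ΣN' = 165.6 kN/m; ΣW sinα = 44.6 kN/m
Resisting = 52.7 + 165.6·tan31.1° = 52.7 + 99.9 = 152.6 kN/m
FS = 152.6 / 44.6 = 3.419

FS = 3.42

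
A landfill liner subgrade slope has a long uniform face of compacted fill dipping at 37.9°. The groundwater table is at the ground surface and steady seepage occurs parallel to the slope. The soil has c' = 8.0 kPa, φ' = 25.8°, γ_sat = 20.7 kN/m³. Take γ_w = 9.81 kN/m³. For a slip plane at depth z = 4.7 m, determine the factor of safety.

With seepage parallel to the slope and the water table at the surface, the effective normal stress on the slip plane uses the buoyant unit weight γ' = γ_sat − γ_w while the driving shear stress uses γ_sat:
FS = [c' + γ' z cos²β tanφ'] / [γ_sat z sinβ cosβ]
γ' = 20.7 − 9.81 = 10.89 kN/m³
Numerator = 8.0 + 10.89·4.7·cos²37.9°·tan25.8° = 8.0 + 10.89·4.7·0.6227·0.4834 = 23.406 kPa
Denominator = 20.7·4.7·sin37.9°·cos37.9° = 20.7·4.7·0.6143·0.7891 = 47.159 kPa
FS = 23.406 / 47.159 = 0.496

FS = 0.50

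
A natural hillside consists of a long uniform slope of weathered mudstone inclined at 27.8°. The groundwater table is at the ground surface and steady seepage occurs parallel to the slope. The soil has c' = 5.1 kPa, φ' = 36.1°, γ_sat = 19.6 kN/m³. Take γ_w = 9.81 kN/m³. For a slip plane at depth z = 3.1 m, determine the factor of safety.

FS = 0.89

With seepage parallel to the slope and the water table at the surface, the effective normal stress on the slip plane uses the buoyant unit weight γ' = γ_sat − γ_w while the driving shear stress uses γ_sat:
FS = [c' + γ' z cos²β tanφ'] / [γ_sat z sinβ cosβ]
γ' = 19.6 − 9.81 = 9.79 kN/m³
Numerator = 5.1 + 9.79·3.1·cos²27.8°·tan36.1° = 5.1 + 9.79·3.1·0.7825·0.7292 = 22.417 kPa
Denominator = 19.6·3.1·sin27.8°·cos27.8° = 19.6·3.1·0.4664·0.8846 = 25.067 kPa
FS = 22.417 / 25.067 = 0.894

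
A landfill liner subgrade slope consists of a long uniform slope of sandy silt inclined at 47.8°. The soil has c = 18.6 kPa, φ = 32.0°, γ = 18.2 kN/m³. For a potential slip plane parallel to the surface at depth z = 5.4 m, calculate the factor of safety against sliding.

For an infinite slope with a slip plane parallel to the surface (no pore pressure): FS = [c + γz cos²β tanφ] / [γz sinβ cosβ].
γz = 18.2·5.4 = 98.28 kN/m²
Numerator = 18.6 + 98.28·cos²47.8°·tan32.0° = 18.6 + 98.28·0.4512·0.6249 = 46.310 kPa
Denominator = 98.28·sin47.8°·cos47.8° = 98.28·0.7408·0.6717 = 48.905 kPa
FS = 46.310 / 48.905 = 0.947

FS = 0.95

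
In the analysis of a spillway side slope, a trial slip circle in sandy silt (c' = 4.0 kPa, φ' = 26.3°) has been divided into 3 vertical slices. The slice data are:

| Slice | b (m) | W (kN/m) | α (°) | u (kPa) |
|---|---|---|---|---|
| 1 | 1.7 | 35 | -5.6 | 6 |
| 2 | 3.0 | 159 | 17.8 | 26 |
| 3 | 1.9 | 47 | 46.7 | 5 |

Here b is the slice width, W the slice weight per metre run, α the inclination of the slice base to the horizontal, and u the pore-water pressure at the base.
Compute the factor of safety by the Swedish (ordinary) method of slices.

Ordinary method of slices: FS = Σ[c'·Δl_i + (W_i cosα_i − u_i·Δl_i)·tanφ'] / Σ W_i sinα_i, with Δl_i = b_i / cosα_i.
Slice 1: Δl = 1.7/cos(-5.6°) = 1.708 m; N'_1 = 35·cos(-5.6°) − 6·1.708 = 24.6; c'Δl = 6.83; W sinα = -3.4
Slice 2: Δl = 3.0/cos17.8° = 3.151 m; N'_2 = 159·cos17.8° − 26·3.151 = 69.5; c'Δl = 12.60; W sinα = 48.6
Slice 3: Δl = 1.9/cos46.7° = 2.770 m; N'_3 = 47·cos46.7° − 5·2.770 = 18.4; c'Δl = 11.08; W sinα = 34.2
Σc'Δl = 30.5 kN/m; ΣN' = 112.4 kN/m; ΣW sinα = 79.4 kN/m
Resisting = 30.5 + 112.4·tan26.3° = 30.5 + 55.6 = 86.1 kN/m
FS = 86.1 / 79.4 = 1.084

FS = 1.08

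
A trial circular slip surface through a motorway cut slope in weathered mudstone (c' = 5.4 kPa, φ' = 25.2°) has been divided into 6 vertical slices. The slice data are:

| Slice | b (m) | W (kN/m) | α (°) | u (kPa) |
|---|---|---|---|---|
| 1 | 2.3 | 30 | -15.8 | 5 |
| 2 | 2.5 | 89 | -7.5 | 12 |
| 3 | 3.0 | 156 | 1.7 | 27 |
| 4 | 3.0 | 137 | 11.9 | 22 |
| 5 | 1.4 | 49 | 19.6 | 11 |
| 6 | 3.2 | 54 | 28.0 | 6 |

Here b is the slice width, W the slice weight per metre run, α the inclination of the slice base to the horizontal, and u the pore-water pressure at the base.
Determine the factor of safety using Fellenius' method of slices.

FS = 3.92

Ordinary method of slices: FS = Σ[c'·Δl_i + (W_i cosα_i − u_i·Δl_i)·tanφ'] / Σ W_i sinα_i, with Δl_i = b_i / cosα_i.
Slice 1: Δl = 2.3/cos(-15.8°) = 2.390 m; N'_1 = 30·cos(-15.8°) − 5·2.390 = 16.9; c'Δl = 12.91; W sinα = -8.2
Slice 2: Δl = 2.5/cos(-7.5°) = 2.522 m; N'_2 = 89·cos(-7.5°) − 12·2.522 = 58.0; c'Δl = 13.62; W sinα = -11.6
Slice 3: Δl = 3.0/cos1.7° = 3.001 m; N'_3 = 156·cos1.7° − 27·3.001 = 74.9; c'Δl = 16.21; W sinα = 4.6
Slice 4: Δl = 3.0/cos11.9° = 3.066 m; N'_4 = 137·cos11.9° − 22·3.066 = 66.6; c'Δl = 16.56; W sinα = 28.2
Slice 5: Δl = 1.4/cos19.6° = 1.486 m; N'_5 = 49·cos19.6° − 11·1.486 = 29.8; c'Δl = 8.02; W sinα = 16.4
Slice 6: Δl = 3.2/cos28.0° = 3.624 m; N'_6 = 54·cos28.0° − 6·3.624 = 25.9; c'Δl = 19.57; W sinα = 25.4
Σc'Δl = 86.9 kN/m; ΣN' = 272.1 kN/m; ΣW sinα = 54.9 kN/m
Resisting = 86.9 + 272.1·tan25.2° = 86.9 + 128.1 = 214.9 kN/m
FS = 214.9 / 54.9 = 3.917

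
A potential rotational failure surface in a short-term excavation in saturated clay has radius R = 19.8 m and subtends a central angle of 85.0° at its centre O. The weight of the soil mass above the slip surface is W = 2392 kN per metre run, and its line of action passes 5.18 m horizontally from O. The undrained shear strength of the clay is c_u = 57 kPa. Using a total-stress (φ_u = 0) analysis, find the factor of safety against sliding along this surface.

Taking moments about the centre O, the resisting moment is provided by the undrained shear strength acting along the arc:
Arc length L_a = R·θ = 19.8·(85.0°·π/180) = 19.8·1.4835 = 29.37 m
M_R = c_u·L_a·R = 57·29.37·19.8 = 33151.4 kN·m/m
M_D = W·d = 2392·5.18 = 12390.6 kN·m/m
FS = M_R / M_D = 33151.4 / 12390.6 = 2.676

FS = 2.68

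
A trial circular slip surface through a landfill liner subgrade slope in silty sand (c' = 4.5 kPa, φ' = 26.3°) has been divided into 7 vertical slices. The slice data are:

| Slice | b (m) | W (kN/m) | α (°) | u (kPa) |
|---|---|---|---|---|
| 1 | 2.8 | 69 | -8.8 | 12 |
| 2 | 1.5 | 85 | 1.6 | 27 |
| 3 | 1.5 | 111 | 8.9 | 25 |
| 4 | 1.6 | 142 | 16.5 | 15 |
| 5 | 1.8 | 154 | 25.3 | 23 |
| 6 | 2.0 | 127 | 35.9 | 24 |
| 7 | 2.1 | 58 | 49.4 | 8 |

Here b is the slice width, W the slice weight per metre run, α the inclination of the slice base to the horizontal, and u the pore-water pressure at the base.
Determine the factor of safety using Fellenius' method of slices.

FS = 1.16

Ordinary method of slices: FS = Σ[c'·Δl_i + (W_i cosα_i − u_i·Δl_i)·tanφ'] / Σ W_i sinα_i, with Δl_i = b_i / cosα_i.
Slice 1: Δl = 2.8/cos(-8.8°) = 2.833 m; N'_1 = 69·cos(-8.8°) − 12·2.833 = 34.2; c'Δl = 12.75; W sinα = -10.6
Slice 2: Δl = 1.5/cos1.6° = 1.501 m; N'_2 = 85·cos1.6° − 27·1.501 = 44.5; c'Δl = 6.75; W sinα = 2.4
Slice 3: Δl = 1.5/cos8.9° = 1.518 m; N'_3 = 111·cos8.9° − 25·1.518 = 71.7; c'Δl = 6.83; W sinα = 17.2
Slice 4: Δl = 1.6/cos16.5° = 1.669 m; N'_4 = 142·cos16.5° − 15·1.669 = 111.1; c'Δl = 7.51; W sinα = 40.3
Slice 5: Δl = 1.8/cos25.3° = 1.991 m; N'_5 = 154·cos25.3° − 23·1.991 = 93.4; c'Δl = 8.96; W sinα = 65.8
Slice 6: Δl = 2.0/cos35.9° = 2.469 m; N'_6 = 127·cos35.9° − 24·2.469 = 43.6; c'Δl = 11.11; W sinα = 74.5
Slice 7: Δl = 2.1/cos49.4° = 3.227 m; N'_7 = 58·cos49.4° − 8·3.227 = 11.9; c'Δl = 14.52; W sinα = 44.0
Σc'Δl = 68.4 kN/m; ΣN' = 410.5 kN/m; ΣW sinα = 233.6 kN/m
Resisting = 68.4 + 410.5·tan26.3° = 68.4 + 202.9 = 271.3 kN/m
FS = 271.3 / 233.6 = 1.161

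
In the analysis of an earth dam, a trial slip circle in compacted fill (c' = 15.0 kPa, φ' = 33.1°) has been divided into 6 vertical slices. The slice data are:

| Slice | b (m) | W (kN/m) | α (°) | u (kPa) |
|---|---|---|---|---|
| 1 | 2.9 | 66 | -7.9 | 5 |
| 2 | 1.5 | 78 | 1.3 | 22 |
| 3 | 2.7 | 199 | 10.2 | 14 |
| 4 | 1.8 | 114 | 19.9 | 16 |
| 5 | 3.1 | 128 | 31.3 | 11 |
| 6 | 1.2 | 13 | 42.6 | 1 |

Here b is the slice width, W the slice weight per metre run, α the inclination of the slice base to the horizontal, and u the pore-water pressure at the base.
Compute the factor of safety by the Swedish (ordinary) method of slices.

FS = 3.38

Ordinary method of slices: FS = Σ[c'·Δl_i + (W_i cosα_i − u_i·Δl_i)·tanφ'] / Σ W_i sinα_i, with Δl_i = b_i / cosα_i.
Slice 1: Δl = 2.9/cos(-7.9°) = 2.928 m; N'_1 = 66·cos(-7.9°) − 5·2.928 = 50.7; c'Δl = 43.92; W sinα = -9.1
Slice 2: Δl = 1.5/cos1.3° = 1.500 m; N'_2 = 78·cos1.3° − 22·1.500 = 45.0; c'Δl = 22.51; W sinα = 1.8
Slice 3: Δl = 2.7/cos10.2° = 2.743 m; N'_3 = 199·cos10.2° − 14·2.743 = 157.4; c'Δl = 41.15; W sinα = 35.2
Slice 4: Δl = 1.8/cos19.9° = 1.914 m; N'_4 = 114·cos19.9° − 16·1.914 = 76.6; c'Δl = 28.71; W sinα = 38.8
Slice 5: Δl = 3.1/cos31.3° = 3.628 m; N'_5 = 128·cos31.3° − 11·3.628 = 69.5; c'Δl = 54.42; W sinα = 66.5
Slice 6: Δl = 1.2/cos42.6° = 1.630 m; N'_6 = 13·cos42.6° − 1·1.630 = 7.9; c'Δl = 24.45; W sinα = 8.8
Σc'Δl = 215.2 kN/m; ΣN' = 407.1 kN/m; ΣW sinα = 142.0 kN/m
Resisting = 215.2 + 407.1·tan33.1° = 215.2 + 265.4 = 480.6 kN/m
FS = 480.6 / 142.0 = 3.383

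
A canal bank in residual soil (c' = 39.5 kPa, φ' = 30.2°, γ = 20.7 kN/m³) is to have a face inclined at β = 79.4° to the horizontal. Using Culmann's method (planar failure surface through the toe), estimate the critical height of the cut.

H_c = 18.71 m

Culmann's analysis gives the critical failure plane at α_cr = (β + φ')/2 = (79.4 + 30.2)/2 = 54.8°, and the critical height
H_c = (4c'/γ) · sinβ cosφ' / [1 − cos(β − φ')]
    = (4·39.5/20.7) · sin79.4°·cos30.2° / [1 − cos(49.2°)]
    = 7.633 · 0.9829·0.8643 / [1 − 0.6534]
    = 7.633 · 0.8495 / 0.3466
    = 18.71 m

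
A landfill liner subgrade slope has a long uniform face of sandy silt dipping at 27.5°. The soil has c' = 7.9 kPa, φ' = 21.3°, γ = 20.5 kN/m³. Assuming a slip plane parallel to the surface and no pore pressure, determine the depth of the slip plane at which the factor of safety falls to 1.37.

Setting FS = 1.37 in FS = [c' + γz cos²β tanφ'] / [γz sinβ cosβ] and solving for z:
z = c' / [γ cosβ (FS·sinβ − cosβ·tanφ')]
  = 7.9 / [20.5·cos27.5°·(1.37·sin27.5° − cos27.5°·tan21.3°)]
  = 7.9 / [20.5·0.8870·(1.37·0.4617 − 0.8870·0.3899)]
  = 7.9 / 5.2144 = 1.515 m

z = 1.52 m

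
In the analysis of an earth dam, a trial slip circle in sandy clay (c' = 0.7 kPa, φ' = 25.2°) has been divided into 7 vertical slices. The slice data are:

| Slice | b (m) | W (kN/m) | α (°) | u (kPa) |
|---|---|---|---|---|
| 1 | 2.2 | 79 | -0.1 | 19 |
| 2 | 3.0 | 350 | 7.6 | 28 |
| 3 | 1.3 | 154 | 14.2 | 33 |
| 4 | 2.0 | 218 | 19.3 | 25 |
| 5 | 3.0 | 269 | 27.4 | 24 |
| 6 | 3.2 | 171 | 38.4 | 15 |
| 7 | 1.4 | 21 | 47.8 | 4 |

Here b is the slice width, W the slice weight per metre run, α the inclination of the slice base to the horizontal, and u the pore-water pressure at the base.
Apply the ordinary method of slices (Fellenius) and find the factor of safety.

Ordinary method of slices: FS = Σ[c'·Δl_i + (W_i cosα_i − u_i·Δl_i)·tanφ'] / Σ W_i sinα_i, with Δl_i = b_i / cosα_i.
Slice 1: Δl = 2.2/cos(-0.1°) = 2.200 m; N'_1 = 79·cos(-0.1°) − 19·2.200 = 37.2; c'Δl = 1.54; W sinα = -0.1
Slice 2: Δl = 3.0/cos7.6° = 3.027 m; N'_2 = 350·cos7.6° − 28·3.027 = 262.2; c'Δl = 2.12; W sinα = 46.3
Slice 3: Δl = 1.3/cos14.2° = 1.341 m; N'_3 = 154·cos14.2° − 33·1.341 = 105.0; c'Δl = 0.94; W sinα = 37.8
Slice 4: Δl = 2.0/cos19.3° = 2.119 m; N'_4 = 218·cos19.3° − 25·2.119 = 152.8; c'Δl = 1.48; W sinα = 72.1
Slice 5: Δl = 3.0/cos27.4° = 3.379 m; N'_5 = 269·cos27.4° − 24·3.379 = 157.7; c'Δl = 2.37; W sinα = 123.8
Slice 6: Δl = 3.2/cos38.4° = 4.083 m; N'_6 = 171·cos38.4° − 15·4.083 = 72.8; c'Δl = 2.86; W sinα = 106.2
Slice 7: Δl = 1.4/cos47.8° = 2.084 m; N'_7 = 21·cos47.8° − 4·2.084 = 5.8; c'Δl = 1.46; W sinα = 15.6
Σc'Δl = 12.8 kN/m; ΣN' = 793.5 kN/m; ΣW sinα = 401.5 kN/m
Resisting = 12.8 + 793.5·tan25.2° = 12.8 + 373.4 = 386.1 kN/m
FS = 386.1 / 401.5 = 0.962

FS = 0.96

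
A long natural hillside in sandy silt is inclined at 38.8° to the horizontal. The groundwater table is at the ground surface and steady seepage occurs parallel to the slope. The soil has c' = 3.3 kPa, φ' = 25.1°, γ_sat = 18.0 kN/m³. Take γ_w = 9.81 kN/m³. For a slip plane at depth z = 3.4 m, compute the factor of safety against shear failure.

FS = 0.38

With seepage parallel to the slope and the water table at the surface, the effective normal stress on the slip plane uses the buoyant unit weight γ' = γ_sat − γ_w while the driving shear stress uses γ_sat:
FS = [c' + γ' z cos²β tanφ'] / [γ_sat z sinβ cosβ]
γ' = 18.0 − 9.81 = 8.19 kN/m³
Numerator = 3.3 + 8.19·3.4·cos²38.8°·tan25.1° = 3.3 + 8.19·3.4·0.6074·0.4684 = 11.223 kPa
Denominator = 18.0·3.4·sin38.8°·cos38.8° = 18.0·3.4·0.6266·0.7793 = 29.886 kPa
FS = 11.223 / 29.886 = 0.376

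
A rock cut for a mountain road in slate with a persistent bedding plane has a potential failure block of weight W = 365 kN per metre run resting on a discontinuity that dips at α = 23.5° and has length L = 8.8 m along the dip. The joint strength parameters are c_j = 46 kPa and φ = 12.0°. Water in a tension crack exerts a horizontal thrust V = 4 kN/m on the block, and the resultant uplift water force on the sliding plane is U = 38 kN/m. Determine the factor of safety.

FS = 3.13

Resolving the block weight along and normal to the plane and applying the Mohr–Coulomb strength on the joint:
N' = W cosα − U − V sinα = 365·cos23.5° − 38 − 4·sin23.5° = 295.1 kN/m
Driving force T = W sinα + V cosα = 365·sin23.5° + 4·cos23.5° = 149.2 kN/m
Resisting force R = c_j·L + N'·tanφ = 46·8.8 + 295.1·tan12.0° = 404.8 + 62.7 = 467.5 kN/m
FS = R / T = 467.5 / 149.2 = 3.133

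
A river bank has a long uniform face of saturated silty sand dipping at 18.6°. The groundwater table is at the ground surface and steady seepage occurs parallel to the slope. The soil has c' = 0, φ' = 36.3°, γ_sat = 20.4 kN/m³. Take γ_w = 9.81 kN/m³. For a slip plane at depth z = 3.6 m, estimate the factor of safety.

With seepage parallel to the slope and the water table at the surface, the effective normal stress on the slip plane uses the buoyant unit weight γ' = γ_sat − γ_w while the driving shear stress uses γ_sat:
FS = [c' + γ' z cos²β tanφ'] / [γ_sat z sinβ cosβ]
(For c' = 0 this reduces to FS = (γ'/γ_sat)·tanφ'/tanβ.)
γ' = 20.4 − 9.81 = 10.59 kN/m³
Numerator = 0.0 + 10.59·3.6·cos²18.6°·tan36.3° = 0.0 + 10.59·3.6·0.8983·0.7346 = 25.156 kPa
Denominator = 20.4·3.6·sin18.6°·cos18.6° = 20.4·3.6·0.3190·0.9478 = 22.201 kPa
FS = 25.156 / 22.201 = 1.133

FS = 1.13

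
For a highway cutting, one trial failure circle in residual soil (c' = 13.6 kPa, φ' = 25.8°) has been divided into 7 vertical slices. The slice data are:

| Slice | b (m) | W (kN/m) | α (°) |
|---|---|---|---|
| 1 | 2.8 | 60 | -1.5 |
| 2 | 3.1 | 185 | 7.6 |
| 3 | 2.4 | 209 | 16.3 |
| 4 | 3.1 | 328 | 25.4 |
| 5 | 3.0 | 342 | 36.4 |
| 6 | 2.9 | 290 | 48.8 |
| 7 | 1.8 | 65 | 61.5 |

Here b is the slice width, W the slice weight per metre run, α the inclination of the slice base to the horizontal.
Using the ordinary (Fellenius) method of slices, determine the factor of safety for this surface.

FS = 1.32

Ordinary method of slices: FS = Σ[c'·Δl_i + (W_i cosα_i)·tanφ'] / Σ W_i sinα_i, with Δl_i = b_i / cosα_i.
Slice 1: Δl = 2.8/cos(-1.5°) = 2.801 m; N'_1 = 60·cos(-1.5°) = 60.0; c'Δl = 38.09; W sinα = -1.6
Slice 2: Δl = 3.1/cos7.6° = 3.127 m; N'_2 = 185·cos7.6° = 183.4; c'Δl = 42.53; W sinα = 24.5
Slice 3: Δl = 2.4/cos16.3° = 2.501 m; N'_3 = 209·cos16.3° = 200.6; c'Δl = 34.01; W sinα = 58.7
Slice 4: Δl = 3.1/cos25.4° = 3.432 m; N'_4 = 328·cos25.4° = 296.3; c'Δl = 46.67; W sinα = 140.7
Slice 5: Δl = 3.0/cos36.4° = 3.727 m; N'_5 = 342·cos36.4° = 275.3; c'Δl = 50.69; W sinα = 202.9
Slice 6: Δl = 2.9/cos48.8° = 4.403 m; N'_6 = 290·cos48.8° = 191.0; c'Δl = 59.88; W sinα = 218.2
Slice 7: Δl = 1.8/cos61.5° = 3.772 m; N'_7 = 65·cos61.5° = 31.0; c'Δl = 51.30; W sinα = 57.1
Σc'Δl = 323.2 kN/m; ΣN' = 1237.6 kN/m; ΣW sinα = 700.5 kN/m
Resisting = 323.2 + 1237.6·tan25.8° = 323.2 + 598.3 = 921.4 kN/m
FS = 921.4 / 700.5 = 1.315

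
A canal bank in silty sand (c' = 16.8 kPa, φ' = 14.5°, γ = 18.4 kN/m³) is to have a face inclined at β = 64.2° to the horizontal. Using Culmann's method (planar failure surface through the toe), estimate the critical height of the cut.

Culmann's analysis gives the critical failure plane at α_cr = (β + φ')/2 = (64.2 + 14.5)/2 = 39.4°, and the critical height
H_c = (4c'/γ) · sinβ cosφ' / [1 − cos(β − φ')]
    = (4·16.8/18.4) · sin64.2°·cos14.5° / [1 − cos(49.7°)]
    = 3.652 · 0.9003·0.9681 / [1 − 0.6468]
    = 3.652 · 0.8716 / 0.3532
    = 9.01 m

H_c = 9.01 m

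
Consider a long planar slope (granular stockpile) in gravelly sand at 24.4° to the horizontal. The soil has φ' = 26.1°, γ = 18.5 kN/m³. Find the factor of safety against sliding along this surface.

FS = 1.08

For a dry cohesionless infinite slope the factor of safety is FS = tanφ' / tanβ.
FS = tan26.1° / tan24.4° = 0.4899 / 0.4536 = 1.080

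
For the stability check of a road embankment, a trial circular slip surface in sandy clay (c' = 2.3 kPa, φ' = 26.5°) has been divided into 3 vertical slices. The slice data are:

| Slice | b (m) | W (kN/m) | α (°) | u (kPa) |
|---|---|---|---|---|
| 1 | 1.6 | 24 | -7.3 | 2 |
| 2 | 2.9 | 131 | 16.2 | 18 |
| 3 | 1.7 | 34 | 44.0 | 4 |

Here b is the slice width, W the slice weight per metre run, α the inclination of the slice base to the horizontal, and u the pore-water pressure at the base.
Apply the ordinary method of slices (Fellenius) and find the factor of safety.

Ordinary method of slices: FS = Σ[c'·Δl_i + (W_i cosα_i − u_i·Δl_i)·tanφ'] / Σ W_i sinα_i, with Δl_i = b_i / cosα_i.
Slice 1: Δl = 1.6/cos(-7.3°) = 1.613 m; N'_1 = 24·cos(-7.3°) − 2·1.613 = 20.6; c'Δl = 3.71; W sinα = -3.0
Slice 2: Δl = 2.9/cos16.2° = 3.020 m; N'_2 = 131·cos16.2° − 18·3.020 = 71.4; c'Δl = 6.95; W sinα = 36.5
Slice 3: Δl = 1.7/cos44.0° = 2.363 m; N'_3 = 34·cos44.0° − 4·2.363 = 15.0; c'Δl = 5.44; W sinα = 23.6
Σc'Δl = 16.1 kN/m; ΣN' = 107.0 kN/m; ΣW sinα = 57.1 kN/m
Resisting = 16.1 + 107.0·tan26.5° = 16.1 + 53.4 = 69.5 kN/m
FS = 69.5 / 57.1 = 1.216

FS = 1.22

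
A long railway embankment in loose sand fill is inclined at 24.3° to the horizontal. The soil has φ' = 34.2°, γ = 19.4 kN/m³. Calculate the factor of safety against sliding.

For a dry cohesionless infinite slope the factor of safety is FS = tanφ' / tanβ.
FS = tan34.2° / tan24.3° = 0.6796 / 0.4515 = 1.505

FS = 1.51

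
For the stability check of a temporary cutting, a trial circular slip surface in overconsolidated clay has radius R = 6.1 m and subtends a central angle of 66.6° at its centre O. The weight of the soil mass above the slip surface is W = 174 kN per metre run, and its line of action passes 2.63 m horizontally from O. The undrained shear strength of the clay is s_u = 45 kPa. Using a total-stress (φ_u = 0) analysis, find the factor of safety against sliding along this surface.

FS = 4.25

Taking moments about the centre O, the resisting moment is provided by the undrained shear strength acting along the arc:
Arc length L_a = R·θ = 6.1·(66.6°·π/180) = 6.1·1.1624 = 7.09 m
M_R = s_u·L_a·R = 45·7.09·6.1 = 1946.4 kN·m/m
M_D = W·d = 174·2.63 = 457.6 kN·m/m
FS = M_R / M_D = 1946.4 / 457.6 = 4.253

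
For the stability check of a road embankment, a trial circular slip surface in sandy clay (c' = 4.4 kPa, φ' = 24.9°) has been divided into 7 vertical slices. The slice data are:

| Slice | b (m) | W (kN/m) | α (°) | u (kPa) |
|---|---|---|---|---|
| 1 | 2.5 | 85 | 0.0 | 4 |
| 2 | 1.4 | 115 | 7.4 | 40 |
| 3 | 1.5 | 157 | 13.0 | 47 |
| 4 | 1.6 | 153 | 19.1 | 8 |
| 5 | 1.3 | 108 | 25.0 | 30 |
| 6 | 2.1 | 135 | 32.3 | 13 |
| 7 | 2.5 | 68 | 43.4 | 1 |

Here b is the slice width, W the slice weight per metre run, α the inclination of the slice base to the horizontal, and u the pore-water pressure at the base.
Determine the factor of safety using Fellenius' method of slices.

FS = 1.17

Ordinary method of slices: FS = Σ[c'·Δl_i + (W_i cosα_i − u_i·Δl_i)·tanφ'] / Σ W_i sinα_i, with Δl_i = b_i / cosα_i.
Slice 1: Δl = 2.5/cos0.0° = 2.500 m; N'_1 = 85·cos0.0° − 4·2.500 = 75.0; c'Δl = 11.00; W sinα = 0.0
Slice 2: Δl = 1.4/cos7.4° = 1.412 m; N'_2 = 115·cos7.4° − 40·1.412 = 57.6; c'Δl = 6.21; W sinα = 14.8
Slice 3: Δl = 1.5/cos13.0° = 1.539 m; N'_3 = 157·cos13.0° − 47·1.539 = 80.6; c'Δl = 6.77; W sinα = 35.3
Slice 4: Δl = 1.6/cos19.1° = 1.693 m; N'_4 = 153·cos19.1° − 8·1.693 = 131.0; c'Δl = 7.45; W sinα = 50.1
Slice 5: Δl = 1.3/cos25.0° = 1.434 m; N'_5 = 108·cos25.0° − 30·1.434 = 54.8; c'Δl = 6.31; W sinα = 45.6
Slice 6: Δl = 2.1/cos32.3° = 2.484 m; N'_6 = 135·cos32.3° − 13·2.484 = 81.8; c'Δl = 10.93; W sinα = 72.1
Slice 7: Δl = 2.5/cos43.4° = 3.441 m; N'_7 = 68·cos43.4° − 1·3.441 = 46.0; c'Δl = 15.14; W sinα = 46.7
Σc'Δl = 63.8 kN/m; ΣN' = 526.9 kN/m; ΣW sinα = 264.7 kN/m
Resisting = 63.8 + 526.9·tan24.9° = 63.8 + 244.6 = 308.4 kN/m
FS = 308.4 / 264.7 = 1.165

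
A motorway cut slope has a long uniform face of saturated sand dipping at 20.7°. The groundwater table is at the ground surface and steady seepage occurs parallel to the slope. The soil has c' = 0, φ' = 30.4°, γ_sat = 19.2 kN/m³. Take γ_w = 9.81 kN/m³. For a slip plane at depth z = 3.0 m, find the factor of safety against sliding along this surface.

FS = 0.76

With seepage parallel to the slope and the water table at the surface, the effective normal stress on the slip plane uses the buoyant unit weight γ' = γ_sat − γ_w while the driving shear stress uses γ_sat:
FS = [c' + γ' z cos²β tanφ'] / [γ_sat z sinβ cosβ]
(For c' = 0 this reduces to FS = (γ'/γ_sat)·tanφ'/tanβ.)
γ' = 19.2 − 9.81 = 9.39 kN/m³
Numerator = 0.0 + 9.39·3.0·cos²20.7°·tan30.4° = 0.0 + 9.39·3.0·0.8751·0.5867 = 14.462 kPa
Denominator = 19.2·3.0·sin20.7°·cos20.7° = 19.2·3.0·0.3535·0.9354 = 19.046 kPa
FS = 14.462 / 19.046 = 0.759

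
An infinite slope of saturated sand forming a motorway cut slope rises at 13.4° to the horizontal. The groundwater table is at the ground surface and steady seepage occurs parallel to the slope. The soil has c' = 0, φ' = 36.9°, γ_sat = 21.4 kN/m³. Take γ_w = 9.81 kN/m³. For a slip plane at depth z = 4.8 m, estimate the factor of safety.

With seepage parallel to the slope and the water table at the surface, the effective normal stress on the slip plane uses the buoyant unit weight γ' = γ_sat − γ_w while the driving shear stress uses γ_sat:
FS = [c' + γ' z cos²β tanφ'] / [γ_sat z sinβ cosβ]
(For c' = 0 this reduces to FS = (γ'/γ_sat)·tanφ'/tanβ.)
γ' = 21.4 − 9.81 = 11.59 kN/m³
Numerator = 0.0 + 11.59·4.8·cos²13.4°·tan36.9° = 0.0 + 11.59·4.8·0.9463·0.7508 = 39.526 kPa
Denominator = 21.4·4.8·sin13.4°·cos13.4° = 21.4·4.8·0.2317·0.9728 = 23.157 kPa
FS = 39.526 / 23.157 = 1.707

FS = 1.71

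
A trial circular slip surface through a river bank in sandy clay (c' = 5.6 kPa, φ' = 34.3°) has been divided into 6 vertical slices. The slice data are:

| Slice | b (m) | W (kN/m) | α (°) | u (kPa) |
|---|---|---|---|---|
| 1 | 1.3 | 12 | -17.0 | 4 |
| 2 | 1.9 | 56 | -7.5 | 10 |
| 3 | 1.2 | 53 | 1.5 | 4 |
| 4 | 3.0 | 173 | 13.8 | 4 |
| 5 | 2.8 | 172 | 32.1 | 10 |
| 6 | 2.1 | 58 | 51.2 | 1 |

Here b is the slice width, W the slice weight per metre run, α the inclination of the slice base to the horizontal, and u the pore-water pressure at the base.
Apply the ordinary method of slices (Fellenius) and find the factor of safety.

Ordinary method of slices: FS = Σ[c'·Δl_i + (W_i cosα_i − u_i·Δl_i)·tanφ'] / Σ W_i sinα_i, with Δl_i = b_i / cosα_i.
Slice 1: Δl = 1.3/cos(-17.0°) = 1.359 m; N'_1 = 12·cos(-17.0°) − 4·1.359 = 6.0; c'Δl = 7.61; W sinα = -3.5
Slice 2: Δl = 1.9/cos(-7.5°) = 1.916 m; N'_2 = 56·cos(-7.5°) − 10·1.916 = 36.4; c'Δl = 10.73; W sinα = -7.3
Slice 3: Δl = 1.2/cos1.5° = 1.200 m; N'_3 = 53·cos1.5° − 4·1.200 = 48.2; c'Δl = 6.72; W sinα = 1.4
Slice 4: Δl = 3.0/cos13.8° = 3.089 m; N'_4 = 173·cos13.8° − 4·3.089 = 155.6; c'Δl = 17.30; W sinα = 41.3
Slice 5: Δl = 2.8/cos32.1° = 3.305 m; N'_5 = 172·cos32.1° − 10·3.305 = 112.7; c'Δl = 18.51; W sinα = 91.4
Slice 6: Δl = 2.1/cos51.2° = 3.351 m; N'_6 = 58·cos51.2° − 1·3.351 = 33.0; c'Δl = 18.77; W sinα = 45.2
Σc'Δl = 79.6 kN/m; ΣN' = 391.9 kN/m; ΣW sinα = 168.4 kN/m
Resisting = 79.6 + 391.9·tan34.3° = 79.6 + 267.3 = 347.0 kN/m
FS = 347.0 / 168.4 = 2.060

FS = 2.06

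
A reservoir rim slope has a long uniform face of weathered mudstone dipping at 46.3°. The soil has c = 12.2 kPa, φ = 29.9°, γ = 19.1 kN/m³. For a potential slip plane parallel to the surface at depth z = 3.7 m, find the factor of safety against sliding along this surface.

For an infinite slope with a slip plane parallel to the surface (no pore pressure): FS = [c + γz cos²β tanφ] / [γz sinβ cosβ].
γz = 19.1·3.7 = 70.67 kN/m²
Numerator = 12.2 + 70.67·cos²46.3°·tan29.9° = 12.2 + 70.67·0.4773·0.5750 = 31.597 kPa
Denominator = 70.67·sin46.3°·cos46.3° = 70.67·0.7230·0.6909 = 35.299 kPa
FS = 31.597 / 35.299 = 0.895

FS = 0.90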